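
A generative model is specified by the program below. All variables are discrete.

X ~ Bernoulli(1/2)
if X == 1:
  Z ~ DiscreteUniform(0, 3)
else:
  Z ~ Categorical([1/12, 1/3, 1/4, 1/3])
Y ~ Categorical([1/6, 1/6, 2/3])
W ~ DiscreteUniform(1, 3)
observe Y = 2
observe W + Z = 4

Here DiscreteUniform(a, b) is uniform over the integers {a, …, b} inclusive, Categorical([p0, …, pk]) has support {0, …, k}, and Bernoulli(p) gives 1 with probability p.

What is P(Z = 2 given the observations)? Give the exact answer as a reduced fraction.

P(Z = 2 | obs) = 3/10

Enumerate traces; 6 have nonzero weight after conditioning:
  (X=0, Z=1, Y=2, W=3) weight 1/27
  (X=0, Z=2, Y=2, W=2) weight 1/36
  (X=0, Z=3, Y=2, W=1) weight 1/27
  (X=1, Z=1, Y=2, W=3) weight 1/36
  (X=1, Z=2, Y=2, W=2) weight 1/36
  (X=1, Z=3, Y=2, W=1) weight 1/36
Group by Z:
  weight(Z=1) = 7/108
  weight(Z=2) = 1/18
  weight(Z=3) = 7/108
Total weight = 7/108 + 1/18 + 7/108 = 5/27
P(Z=1 | obs) = 7/108 / 5/27 = 7/20
P(Z=2 | obs) = 1/18 / 5/27 = 3/10
P(Z=3 | obs) = 7/108 / 5/27 = 7/20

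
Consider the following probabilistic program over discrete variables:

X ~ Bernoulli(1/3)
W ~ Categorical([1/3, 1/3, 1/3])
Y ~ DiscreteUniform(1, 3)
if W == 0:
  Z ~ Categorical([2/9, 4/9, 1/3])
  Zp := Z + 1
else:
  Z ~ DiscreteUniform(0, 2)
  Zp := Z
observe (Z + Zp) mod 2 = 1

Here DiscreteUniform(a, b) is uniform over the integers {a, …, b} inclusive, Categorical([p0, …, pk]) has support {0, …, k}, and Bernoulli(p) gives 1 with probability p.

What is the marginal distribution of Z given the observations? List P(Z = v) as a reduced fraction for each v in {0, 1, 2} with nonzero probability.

P(Z=0) = 2/9, P(Z=1) = 4/9, P(Z=2) = 1/3

Enumerate traces; 18 have nonzero weight after conditioning:
  (X=0, W=0, Y=1, Z=0) weight 4/243
  (X=0, W=0, Y=1, Z=1) weight 8/243
  (X=0, W=0, Y=1, Z=2) weight 2/81
  (X=0, W=0, Y=2, Z=0) weight 4/243
  (X=0, W=0, Y=2, Z=1) weight 8/243
  (X=0, W=0, Y=2, Z=2) weight 2/81
  (X=0, W=0, Y=3, Z=0) weight 4/243
  (X=0, W=0, Y=3, Z=1) weight 8/243
  … 10 more
Group by Z:
  weight(Z=0) = 2/27
  weight(Z=1) = 4/27
  weight(Z=2) = 1/9
Total weight = 2/27 + 4/27 + 1/9 = 1/3
P(Z=0 | obs) = 2/27 / 1/3 = 2/9
P(Z=1 | obs) = 4/27 / 1/3 = 4/9
P(Z=2 | obs) = 1/9 / 1/3 = 1/3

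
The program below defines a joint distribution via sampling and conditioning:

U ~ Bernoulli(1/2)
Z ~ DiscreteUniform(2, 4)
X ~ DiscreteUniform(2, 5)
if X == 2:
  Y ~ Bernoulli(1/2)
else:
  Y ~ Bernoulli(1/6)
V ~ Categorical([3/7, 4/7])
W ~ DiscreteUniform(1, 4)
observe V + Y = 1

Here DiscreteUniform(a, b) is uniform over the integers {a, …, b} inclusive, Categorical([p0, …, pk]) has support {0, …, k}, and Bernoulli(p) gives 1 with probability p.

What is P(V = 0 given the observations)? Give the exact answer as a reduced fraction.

P(V = 0 | obs) = 1/5

Enumerate traces; 192 have nonzero weight after conditioning:
  (U=0, Z=2, X=2, Y=0, V=1, W=1) weight 1/336
  (U=0, Z=2, X=2, Y=0, V=1, W=2) weight 1/336
  (U=0, Z=2, X=2, Y=0, V=1, W=3) weight 1/336
  (U=0, Z=2, X=2, Y=0, V=1, W=4) weight 1/336
  (U=0, Z=2, X=2, Y=1, V=0, W=1) weight 1/448
  (U=0, Z=2, X=2, Y=1, V=0, W=2) weight 1/448
  (U=0, Z=2, X=2, Y=1, V=0, W=3) weight 1/448
  (U=0, Z=2, X=2, Y=1, V=0, W=4) weight 1/448
  … 184 more
Group by V:
  weight(V=0) = 3/28
  weight(V=1) = 3/7
Total weight = 3/28 + 3/7 = 15/28
P(V=0 | obs) = 3/28 / 15/28 = 1/5
P(V=1 | obs) = 3/7 / 15/28 = 4/5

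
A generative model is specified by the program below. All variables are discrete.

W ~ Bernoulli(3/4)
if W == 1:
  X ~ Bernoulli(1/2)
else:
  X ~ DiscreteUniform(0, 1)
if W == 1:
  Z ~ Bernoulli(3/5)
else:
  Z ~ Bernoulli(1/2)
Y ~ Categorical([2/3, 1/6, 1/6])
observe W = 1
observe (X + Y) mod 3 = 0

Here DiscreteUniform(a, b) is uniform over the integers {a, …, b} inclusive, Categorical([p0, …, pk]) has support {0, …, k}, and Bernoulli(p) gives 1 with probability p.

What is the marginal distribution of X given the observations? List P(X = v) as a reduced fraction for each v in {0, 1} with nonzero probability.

Enumerate traces; 4 have nonzero weight after conditioning:
  (W=1, X=0, Z=0, Y=0) weight 1/10
  (W=1, X=0, Z=1, Y=0) weight 3/20
  (W=1, X=1, Z=0, Y=2) weight 1/40
  (W=1, X=1, Z=1, Y=2) weight 3/80
Group by X:
  weight(X=0) = 1/4
  weight(X=1) = 1/16
Total weight = 1/4 + 1/16 = 5/16
P(X=0 | obs) = 1/4 / 5/16 = 4/5
P(X=1 | obs) = 1/16 / 5/16 = 1/5

P(X=0) = 4/5, P(X=1) = 1/5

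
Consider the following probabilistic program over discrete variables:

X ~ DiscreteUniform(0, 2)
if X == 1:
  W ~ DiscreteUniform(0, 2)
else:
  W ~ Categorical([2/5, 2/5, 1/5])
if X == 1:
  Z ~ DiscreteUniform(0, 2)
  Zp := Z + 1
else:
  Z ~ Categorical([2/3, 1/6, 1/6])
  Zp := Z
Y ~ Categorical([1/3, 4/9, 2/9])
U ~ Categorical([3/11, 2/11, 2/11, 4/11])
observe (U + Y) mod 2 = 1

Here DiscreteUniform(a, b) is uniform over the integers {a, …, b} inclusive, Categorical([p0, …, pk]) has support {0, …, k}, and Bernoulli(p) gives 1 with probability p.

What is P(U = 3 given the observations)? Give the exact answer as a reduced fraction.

P(U = 3 | obs) = 2/5

Enumerate traces; 162 have nonzero weight after conditioning:
  (X=0, W=0, Z=0, Y=0, U=1) weight 8/1485
  (X=0, W=0, Z=0, Y=0, U=3) weight 16/1485
  (X=0, W=0, Z=0, Y=1, U=0) weight 16/1485
  (X=0, W=0, Z=0, Y=1, U=2) weight 32/4455
  (X=0, W=0, Z=0, Y=2, U=1) weight 16/4455
  (X=0, W=0, Z=0, Y=2, U=3) weight 32/4455
  (X=0, W=0, Z=1, Y=0, U=1) weight 2/1485
  (X=0, W=0, Z=1, Y=0, U=3) weight 4/1485
  … 154 more
Group by U:
  weight(U=0) = 4/33
  weight(U=1) = 10/99
  weight(U=2) = 8/99
  weight(U=3) = 20/99
Total weight = 4/33 + 10/99 + 8/99 + 20/99 = 50/99
P(U=0 | obs) = 4/33 / 50/99 = 6/25
P(U=1 | obs) = 10/99 / 50/99 = 1/5
P(U=2 | obs) = 8/99 / 50/99 = 4/25
P(U=3 | obs) = 20/99 / 50/99 = 2/5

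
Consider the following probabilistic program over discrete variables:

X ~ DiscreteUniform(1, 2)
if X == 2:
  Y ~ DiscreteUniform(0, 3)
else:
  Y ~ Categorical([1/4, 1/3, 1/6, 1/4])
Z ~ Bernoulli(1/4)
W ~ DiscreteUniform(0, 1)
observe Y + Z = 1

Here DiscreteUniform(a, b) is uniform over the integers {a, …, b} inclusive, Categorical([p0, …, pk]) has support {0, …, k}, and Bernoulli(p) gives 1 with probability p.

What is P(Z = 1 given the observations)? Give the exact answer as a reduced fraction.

P(Z = 1 | obs) = 2/9

Enumerate traces; 8 have nonzero weight after conditioning:
  (X=1, Y=0, Z=1, W=0) weight 1/64
  (X=1, Y=0, Z=1, W=1) weight 1/64
  (X=1, Y=1, Z=0, W=0) weight 1/16
  (X=1, Y=1, Z=0, W=1) weight 1/16
  (X=2, Y=0, Z=1, W=0) weight 1/64
  (X=2, Y=0, Z=1, W=1) weight 1/64
  (X=2, Y=1, Z=0, W=0) weight 3/64
  (X=2, Y=1, Z=0, W=1) weight 3/64
Group by Z:
  weight(Z=0) = 7/32
  weight(Z=1) = 1/16
Total weight = 7/32 + 1/16 = 9/32
P(Z=0 | obs) = 7/32 / 9/32 = 7/9
P(Z=1 | obs) = 1/16 / 9/32 = 2/9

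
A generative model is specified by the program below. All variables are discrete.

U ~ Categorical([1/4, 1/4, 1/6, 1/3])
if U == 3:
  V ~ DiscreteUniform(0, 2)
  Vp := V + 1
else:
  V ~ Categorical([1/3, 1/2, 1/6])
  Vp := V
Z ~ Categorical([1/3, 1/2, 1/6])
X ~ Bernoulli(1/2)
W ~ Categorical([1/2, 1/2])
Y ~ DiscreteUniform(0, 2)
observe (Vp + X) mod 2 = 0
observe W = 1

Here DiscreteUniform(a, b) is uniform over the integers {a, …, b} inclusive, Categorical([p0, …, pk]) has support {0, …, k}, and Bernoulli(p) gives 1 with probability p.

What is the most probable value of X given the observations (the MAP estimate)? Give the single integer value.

argmax_v P(X = v | obs) = 1

Enumerate traces; 108 have nonzero weight after conditioning:
  (U=0, V=0, Z=0, X=0, W=1, Y=0) weight 1/432
  (U=0, V=0, Z=0, X=0, W=1, Y=1) weight 1/432
  (U=0, V=0, Z=0, X=0, W=1, Y=2) weight 1/432
  (U=0, V=0, Z=1, X=0, W=1, Y=0) weight 1/288
  (U=0, V=0, Z=1, X=0, W=1, Y=1) weight 1/288
  (U=0, V=0, Z=1, X=0, W=1, Y=2) weight 1/288
  (U=0, V=0, Z=2, X=0, W=1, Y=0) weight 1/864
  (U=0, V=0, Z=2, X=0, W=1, Y=1) weight 1/864
  (U=0, V=1, Z=0, X=1, W=1, Y=0) weight 1/288
  … 99 more
Group by X:
  weight(X=0) = 1/9
  weight(X=1) = 5/36
Total weight = 1/9 + 5/36 = 1/4
P(X=0 | obs) = 1/9 / 1/4 = 4/9
P(X=1 | obs) = 5/36 / 1/4 = 5/9
argmax = 1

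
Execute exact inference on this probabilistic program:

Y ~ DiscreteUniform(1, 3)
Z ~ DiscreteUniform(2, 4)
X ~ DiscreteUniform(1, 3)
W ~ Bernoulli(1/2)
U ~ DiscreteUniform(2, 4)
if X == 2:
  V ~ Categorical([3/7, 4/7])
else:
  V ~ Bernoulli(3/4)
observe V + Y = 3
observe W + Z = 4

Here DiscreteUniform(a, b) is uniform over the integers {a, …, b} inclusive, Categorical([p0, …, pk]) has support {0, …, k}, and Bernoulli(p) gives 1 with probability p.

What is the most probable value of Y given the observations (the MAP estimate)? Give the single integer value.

argmax_v P(Y = v | obs) = 2

Enumerate traces; 36 have nonzero weight after conditioning:
  (Y=2, Z=3, X=1, W=1, U=2, V=1) weight 1/216
  (Y=2, Z=3, X=1, W=1, U=3, V=1) weight 1/216
  (Y=2, Z=3, X=1, W=1, U=4, V=1) weight 1/216
  (Y=2, Z=3, X=2, W=1, U=2, V=1) weight 2/567
  (Y=2, Z=3, X=2, W=1, U=3, V=1) weight 2/567
  (Y=2, Z=3, X=2, W=1, U=4, V=1) weight 2/567
  (Y=2, Z=3, X=3, W=1, U=2, V=1) weight 1/216
  (Y=2, Z=3, X=3, W=1, U=3, V=1) weight 1/216
  (Y=3, Z=3, X=1, W=1, U=2, V=0) weight 1/648
  … 27 more
Group by Y:
  weight(Y=2) = 29/378
  weight(Y=3) = 13/378
Total weight = 29/378 + 13/378 = 1/9
P(Y=2 | obs) = 29/378 / 1/9 = 29/42
P(Y=3 | obs) = 13/378 / 1/9 = 13/42
argmax = 2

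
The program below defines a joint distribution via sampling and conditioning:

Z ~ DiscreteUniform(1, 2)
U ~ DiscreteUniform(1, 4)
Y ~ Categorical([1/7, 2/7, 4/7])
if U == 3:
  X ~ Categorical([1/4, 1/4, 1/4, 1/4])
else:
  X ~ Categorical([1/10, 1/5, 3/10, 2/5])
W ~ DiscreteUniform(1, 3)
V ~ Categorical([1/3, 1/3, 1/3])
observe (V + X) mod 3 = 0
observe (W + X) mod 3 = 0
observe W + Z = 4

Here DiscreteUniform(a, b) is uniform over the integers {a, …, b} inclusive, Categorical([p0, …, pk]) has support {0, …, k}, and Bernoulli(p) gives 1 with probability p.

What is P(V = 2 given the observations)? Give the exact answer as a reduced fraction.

Enumerate traces; 36 have nonzero weight after conditioning:
  (Z=1, U=1, Y=0, X=0, W=3, V=0) weight 1/5040
  (Z=1, U=1, Y=0, X=3, W=3, V=0) weight 1/1260
  (Z=1, U=1, Y=1, X=0, W=3, V=0) weight 1/2520
  (Z=1, U=1, Y=1, X=3, W=3, V=0) weight 1/630
  (Z=1, U=1, Y=2, X=0, W=3, V=0) weight 1/1260
  (Z=1, U=1, Y=2, X=3, W=3, V=0) weight 1/315
  (Z=1, U=2, Y=0, X=0, W=3, V=0) weight 1/5040
  (Z=1, U=2, Y=0, X=3, W=3, V=0) weight 1/1260
  (Z=2, U=1, Y=0, X=1, W=2, V=2) weight 1/2520
  … 27 more
Group by V:
  weight(V=0) = 1/36
  weight(V=2) = 17/1440
Total weight = 1/36 + 17/1440 = 19/480
P(V=0 | obs) = 1/36 / 19/480 = 40/57
P(V=2 | obs) = 17/1440 / 19/480 = 17/57

P(V = 2 | obs) = 17/57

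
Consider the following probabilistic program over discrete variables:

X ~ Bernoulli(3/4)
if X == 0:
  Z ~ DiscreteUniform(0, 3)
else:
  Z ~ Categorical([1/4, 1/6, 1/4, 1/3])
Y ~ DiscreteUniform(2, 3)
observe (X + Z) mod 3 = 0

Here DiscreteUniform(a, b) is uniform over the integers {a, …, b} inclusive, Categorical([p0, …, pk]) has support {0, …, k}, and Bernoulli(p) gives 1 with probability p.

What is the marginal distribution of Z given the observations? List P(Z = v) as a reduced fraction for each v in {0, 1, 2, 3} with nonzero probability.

P(Z=0) = 1/5, P(Z=2) = 3/5, P(Z=3) = 1/5

Enumerate traces; 6 have nonzero weight after conditioning:
  (X=0, Z=0, Y=2) weight 1/32
  (X=0, Z=0, Y=3) weight 1/32
  (X=0, Z=3, Y=2) weight 1/32
  (X=0, Z=3, Y=3) weight 1/32
  (X=1, Z=2, Y=2) weight 3/32
  (X=1, Z=2, Y=3) weight 3/32
Group by Z:
  weight(Z=0) = 1/16
  weight(Z=2) = 3/16
  weight(Z=3) = 1/16
Total weight = 1/16 + 3/16 + 1/16 = 5/16
P(Z=0 | obs) = 1/16 / 5/16 = 1/5
P(Z=2 | obs) = 3/16 / 5/16 = 3/5
P(Z=3 | obs) = 1/16 / 5/16 = 1/5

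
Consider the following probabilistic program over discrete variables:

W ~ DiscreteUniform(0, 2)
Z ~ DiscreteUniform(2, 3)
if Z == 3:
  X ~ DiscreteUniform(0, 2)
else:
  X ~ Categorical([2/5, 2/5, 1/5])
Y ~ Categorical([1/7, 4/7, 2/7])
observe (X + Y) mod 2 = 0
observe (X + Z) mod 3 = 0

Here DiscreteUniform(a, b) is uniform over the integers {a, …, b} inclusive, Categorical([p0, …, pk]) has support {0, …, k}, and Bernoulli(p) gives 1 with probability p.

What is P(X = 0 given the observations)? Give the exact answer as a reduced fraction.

P(X = 0 | obs) = 5/13

Enumerate traces; 9 have nonzero weight after conditioning:
  (W=0, Z=2, X=1, Y=1) weight 4/105
  (W=0, Z=3, X=0, Y=0) weight 1/126
  (W=0, Z=3, X=0, Y=2) weight 1/63
  (W=1, Z=2, X=1, Y=1) weight 4/105
  (W=1, Z=3, X=0, Y=0) weight 1/126
  (W=1, Z=3, X=0, Y=2) weight 1/63
  (W=2, Z=2, X=1, Y=1) weight 4/105
  (W=2, Z=3, X=0, Y=0) weight 1/126
  … 1 more
Group by X:
  weight(X=0) = 1/14
  weight(X=1) = 4/35
Total weight = 1/14 + 4/35 = 13/70
P(X=0 | obs) = 1/14 / 13/70 = 5/13
P(X=1 | obs) = 4/35 / 13/70 = 8/13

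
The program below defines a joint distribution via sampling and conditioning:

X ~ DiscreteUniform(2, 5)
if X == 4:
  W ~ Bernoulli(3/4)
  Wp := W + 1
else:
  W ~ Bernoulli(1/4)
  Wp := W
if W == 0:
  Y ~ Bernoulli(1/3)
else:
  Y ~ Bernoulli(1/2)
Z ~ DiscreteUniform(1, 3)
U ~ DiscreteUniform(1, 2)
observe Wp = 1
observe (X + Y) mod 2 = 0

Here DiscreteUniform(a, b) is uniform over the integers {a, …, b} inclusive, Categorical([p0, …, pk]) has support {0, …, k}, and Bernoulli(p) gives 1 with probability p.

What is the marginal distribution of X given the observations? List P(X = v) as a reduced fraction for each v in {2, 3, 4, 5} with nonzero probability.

Enumerate traces; 24 have nonzero weight after conditioning:
  (X=2, W=1, Y=0, Z=1, U=1) weight 1/192
  (X=2, W=1, Y=0, Z=1, U=2) weight 1/192
  (X=2, W=1, Y=0, Z=2, U=1) weight 1/192
  (X=2, W=1, Y=0, Z=2, U=2) weight 1/192
  (X=2, W=1, Y=0, Z=3, U=1) weight 1/192
  (X=2, W=1, Y=0, Z=3, U=2) weight 1/192
  (X=3, W=1, Y=1, Z=1, U=1) weight 1/192
  (X=3, W=1, Y=1, Z=1, U=2) weight 1/192
  (X=4, W=0, Y=0, Z=1, U=1) weight 1/144
  (X=5, W=1, Y=1, Z=1, U=1) weight 1/192
  … 14 more
Group by X:
  weight(X=2) = 1/32
  weight(X=3) = 1/32
  weight(X=4) = 1/24
  weight(X=5) = 1/32
Total weight = 1/32 + 1/32 + 1/24 + 1/32 = 13/96
P(X=2 | obs) = 1/32 / 13/96 = 3/13
P(X=3 | obs) = 1/32 / 13/96 = 3/13
P(X=4 | obs) = 1/24 / 13/96 = 4/13
P(X=5 | obs) = 1/32 / 13/96 = 3/13

P(X=2) = 3/13, P(X=3) = 3/13, P(X=4) = 4/13, P(X=5) = 3/13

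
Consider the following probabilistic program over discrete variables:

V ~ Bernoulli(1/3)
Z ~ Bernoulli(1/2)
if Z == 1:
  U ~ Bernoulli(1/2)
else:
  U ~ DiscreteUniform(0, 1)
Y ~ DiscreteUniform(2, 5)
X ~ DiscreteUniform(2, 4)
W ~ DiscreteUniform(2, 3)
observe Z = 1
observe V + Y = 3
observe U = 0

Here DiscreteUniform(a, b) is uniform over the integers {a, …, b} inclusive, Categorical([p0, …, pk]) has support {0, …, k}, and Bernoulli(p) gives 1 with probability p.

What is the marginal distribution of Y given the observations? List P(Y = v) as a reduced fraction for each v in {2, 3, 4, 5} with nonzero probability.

P(Y=2) = 1/3, P(Y=3) = 2/3

Enumerate traces; 12 have nonzero weight after conditioning:
  (V=0, Z=1, U=0, Y=3, X=2, W=2) weight 1/144
  (V=0, Z=1, U=0, Y=3, X=2, W=3) weight 1/144
  (V=0, Z=1, U=0, Y=3, X=3, W=2) weight 1/144
  (V=0, Z=1, U=0, Y=3, X=3, W=3) weight 1/144
  (V=0, Z=1, U=0, Y=3, X=4, W=2) weight 1/144
  (V=0, Z=1, U=0, Y=3, X=4, W=3) weight 1/144
  (V=1, Z=1, U=0, Y=2, X=2, W=2) weight 1/288
  (V=1, Z=1, U=0, Y=2, X=2, W=3) weight 1/288
  … 4 more
Group by Y:
  weight(Y=2) = 1/48
  weight(Y=3) = 1/24
Total weight = 1/48 + 1/24 = 1/16
P(Y=2 | obs) = 1/48 / 1/16 = 1/3
P(Y=3 | obs) = 1/24 / 1/16 = 2/3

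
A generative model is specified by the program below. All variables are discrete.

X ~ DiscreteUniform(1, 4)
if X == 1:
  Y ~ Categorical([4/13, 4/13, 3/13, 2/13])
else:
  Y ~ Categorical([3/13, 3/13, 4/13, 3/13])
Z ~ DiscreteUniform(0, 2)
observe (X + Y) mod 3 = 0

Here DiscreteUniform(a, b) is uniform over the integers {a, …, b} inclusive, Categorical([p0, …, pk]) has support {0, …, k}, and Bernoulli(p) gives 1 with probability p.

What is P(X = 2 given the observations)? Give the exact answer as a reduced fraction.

Enumerate traces; 15 have nonzero weight after conditioning:
  (X=1, Y=2, Z=0) weight 1/52
  (X=1, Y=2, Z=1) weight 1/52
  (X=1, Y=2, Z=2) weight 1/52
  (X=2, Y=1, Z=0) weight 1/52
  (X=2, Y=1, Z=1) weight 1/52
  (X=2, Y=1, Z=2) weight 1/52
  (X=3, Y=0, Z=0) weight 1/52
  (X=3, Y=0, Z=1) weight 1/52
  (X=4, Y=2, Z=0) weight 1/39
  … 6 more
Group by X:
  weight(X=1) = 3/52
  weight(X=2) = 3/52
  weight(X=3) = 3/26
  weight(X=4) = 1/13
Total weight = 3/52 + 3/52 + 3/26 + 1/13 = 4/13
P(X=1 | obs) = 3/52 / 4/13 = 3/16
P(X=2 | obs) = 3/52 / 4/13 = 3/16
P(X=3 | obs) = 3/26 / 4/13 = 3/8
P(X=4 | obs) = 1/13 / 4/13 = 1/4

P(X = 2 | obs) = 3/16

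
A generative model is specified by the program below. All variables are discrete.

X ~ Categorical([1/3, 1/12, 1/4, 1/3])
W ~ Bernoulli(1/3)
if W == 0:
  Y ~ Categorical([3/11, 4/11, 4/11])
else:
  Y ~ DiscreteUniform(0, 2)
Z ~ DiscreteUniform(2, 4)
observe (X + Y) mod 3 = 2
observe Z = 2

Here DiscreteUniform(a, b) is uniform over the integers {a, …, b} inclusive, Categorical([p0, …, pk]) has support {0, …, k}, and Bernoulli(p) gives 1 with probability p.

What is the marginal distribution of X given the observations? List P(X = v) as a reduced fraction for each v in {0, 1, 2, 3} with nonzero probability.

Enumerate traces; 8 have nonzero weight after conditioning:
  (X=0, W=0, Y=2, Z=2) weight 8/297
  (X=0, W=1, Y=2, Z=2) weight 1/81
  (X=1, W=0, Y=1, Z=2) weight 2/297
  (X=1, W=1, Y=1, Z=2) weight 1/324
  (X=2, W=0, Y=0, Z=2) weight 1/66
  (X=2, W=1, Y=0, Z=2) weight 1/108
  (X=3, W=0, Y=2, Z=2) weight 8/297
  (X=3, W=1, Y=2, Z=2) weight 1/81
Group by X:
  weight(X=0) = 35/891
  weight(X=1) = 35/3564
  weight(X=2) = 29/1188
  weight(X=3) = 35/891
Total weight = 35/891 + 35/3564 + 29/1188 + 35/891 = 67/594
P(X=0 | obs) = 35/891 / 67/594 = 70/201
P(X=1 | obs) = 35/3564 / 67/594 = 35/402
P(X=2 | obs) = 29/1188 / 67/594 = 29/134
P(X=3 | obs) = 35/891 / 67/594 = 70/201

P(X=0) = 70/201, P(X=1) = 35/402, P(X=2) = 29/134, P(X=3) = 70/201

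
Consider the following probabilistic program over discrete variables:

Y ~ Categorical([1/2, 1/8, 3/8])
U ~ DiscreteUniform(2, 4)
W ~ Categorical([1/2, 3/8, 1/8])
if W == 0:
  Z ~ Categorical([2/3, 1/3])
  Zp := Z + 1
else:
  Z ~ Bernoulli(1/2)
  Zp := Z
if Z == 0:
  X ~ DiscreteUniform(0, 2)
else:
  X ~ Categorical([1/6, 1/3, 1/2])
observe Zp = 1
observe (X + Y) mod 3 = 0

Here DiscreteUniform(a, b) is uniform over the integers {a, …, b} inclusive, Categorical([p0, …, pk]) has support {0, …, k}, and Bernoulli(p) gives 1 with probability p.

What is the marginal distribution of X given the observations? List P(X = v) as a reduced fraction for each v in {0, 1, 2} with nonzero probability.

Enumerate traces; 27 have nonzero weight after conditioning:
  (Y=0, U=2, W=0, Z=0, X=0) weight 1/54
  (Y=0, U=2, W=1, Z=1, X=0) weight 1/192
  (Y=0, U=2, W=2, Z=1, X=0) weight 1/576
  (Y=0, U=3, W=0, Z=0, X=0) weight 1/54
  (Y=0, U=3, W=1, Z=1, X=0) weight 1/192
  (Y=0, U=3, W=2, Z=1, X=0) weight 1/576
  (Y=0, U=4, W=0, Z=0, X=0) weight 1/54
  (Y=0, U=4, W=1, Z=1, X=0) weight 1/192
  (Y=1, U=2, W=0, Z=0, X=2) weight 1/216
  (Y=2, U=2, W=0, Z=0, X=1) weight 1/72
  … 17 more
Group by X:
  weight(X=0) = 11/144
  weight(X=1) = 7/96
  weight(X=2) = 17/576
Total weight = 11/144 + 7/96 + 17/576 = 103/576
P(X=0 | obs) = 11/144 / 103/576 = 44/103
P(X=1 | obs) = 7/96 / 103/576 = 42/103
P(X=2 | obs) = 17/576 / 103/576 = 17/103

P(X=0) = 44/103, P(X=1) = 42/103, P(X=2) = 17/103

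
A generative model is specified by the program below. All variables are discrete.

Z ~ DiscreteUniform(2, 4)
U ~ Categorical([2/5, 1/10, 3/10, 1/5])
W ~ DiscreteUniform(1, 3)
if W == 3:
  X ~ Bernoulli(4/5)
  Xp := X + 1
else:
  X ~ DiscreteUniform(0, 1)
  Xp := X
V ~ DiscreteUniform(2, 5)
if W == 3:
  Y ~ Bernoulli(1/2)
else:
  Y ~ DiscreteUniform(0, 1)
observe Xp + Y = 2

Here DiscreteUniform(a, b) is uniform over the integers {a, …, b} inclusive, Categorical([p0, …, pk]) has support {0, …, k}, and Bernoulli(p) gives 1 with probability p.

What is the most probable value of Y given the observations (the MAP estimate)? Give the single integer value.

argmax_v P(Y = v | obs) = 1

Enumerate traces; 192 have nonzero weight after conditioning:
  (Z=2, U=0, W=1, X=1, V=2, Y=1) weight 1/360
  (Z=2, U=0, W=1, X=1, V=3, Y=1) weight 1/360
  (Z=2, U=0, W=1, X=1, V=4, Y=1) weight 1/360
  (Z=2, U=0, W=1, X=1, V=5, Y=1) weight 1/360
  (Z=2, U=0, W=2, X=1, V=2, Y=1) weight 1/360
  (Z=2, U=0, W=2, X=1, V=3, Y=1) weight 1/360
  (Z=2, U=0, W=2, X=1, V=4, Y=1) weight 1/360
  (Z=2, U=0, W=2, X=1, V=5, Y=1) weight 1/360
  (Z=2, U=0, W=3, X=1, V=2, Y=0) weight 1/225
  … 183 more
Group by Y:
  weight(Y=0) = 2/15
  weight(Y=1) = 1/5
Total weight = 2/15 + 1/5 = 1/3
P(Y=0 | obs) = 2/15 / 1/3 = 2/5
P(Y=1 | obs) = 1/5 / 1/3 = 3/5
argmax = 1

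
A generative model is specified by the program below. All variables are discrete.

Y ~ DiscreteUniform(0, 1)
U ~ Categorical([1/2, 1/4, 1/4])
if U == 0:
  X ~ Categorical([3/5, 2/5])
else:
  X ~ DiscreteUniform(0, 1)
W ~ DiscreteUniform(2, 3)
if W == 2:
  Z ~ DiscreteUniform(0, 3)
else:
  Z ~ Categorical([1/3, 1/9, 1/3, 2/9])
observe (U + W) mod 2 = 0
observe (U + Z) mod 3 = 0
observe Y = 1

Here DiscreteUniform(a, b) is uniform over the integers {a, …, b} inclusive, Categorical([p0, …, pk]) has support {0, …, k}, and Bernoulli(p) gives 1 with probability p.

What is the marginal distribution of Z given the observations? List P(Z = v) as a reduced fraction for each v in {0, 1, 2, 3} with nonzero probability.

P(Z=0) = 6/19, P(Z=1) = 3/19, P(Z=2) = 4/19, P(Z=3) = 6/19

Enumerate traces; 8 have nonzero weight after conditioning:
  (Y=1, U=0, X=0, W=2, Z=0) weight 3/160
  (Y=1, U=0, X=0, W=2, Z=3) weight 3/160
  (Y=1, U=0, X=1, W=2, Z=0) weight 1/80
  (Y=1, U=0, X=1, W=2, Z=3) weight 1/80
  (Y=1, U=1, X=0, W=3, Z=2) weight 1/96
  (Y=1, U=1, X=1, W=3, Z=2) weight 1/96
  (Y=1, U=2, X=0, W=2, Z=1) weight 1/128
  (Y=1, U=2, X=1, W=2, Z=1) weight 1/128
Group by Z:
  weight(Z=0) = 1/32
  weight(Z=1) = 1/64
  weight(Z=2) = 1/48
  weight(Z=3) = 1/32
Total weight = 1/32 + 1/64 + 1/48 + 1/32 = 19/192
P(Z=0 | obs) = 1/32 / 19/192 = 6/19
P(Z=1 | obs) = 1/64 / 19/192 = 3/19
P(Z=2 | obs) = 1/48 / 19/192 = 4/19
P(Z=3 | obs) = 1/32 / 19/192 = 6/19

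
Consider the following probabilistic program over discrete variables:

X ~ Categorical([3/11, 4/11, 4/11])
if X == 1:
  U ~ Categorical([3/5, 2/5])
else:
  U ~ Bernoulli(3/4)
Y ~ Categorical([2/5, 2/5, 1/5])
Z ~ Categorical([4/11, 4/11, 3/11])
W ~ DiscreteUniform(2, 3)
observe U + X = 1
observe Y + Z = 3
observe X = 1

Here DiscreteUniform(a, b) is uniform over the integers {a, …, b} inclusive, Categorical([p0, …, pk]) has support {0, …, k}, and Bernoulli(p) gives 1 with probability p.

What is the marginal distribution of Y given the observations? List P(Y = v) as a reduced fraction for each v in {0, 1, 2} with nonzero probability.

P(Y=1) = 3/5, P(Y=2) = 2/5

Enumerate traces; 4 have nonzero weight after conditioning:
  (X=1, U=0, Y=1, Z=2, W=2) weight 36/3025
  (X=1, U=0, Y=1, Z=2, W=3) weight 36/3025
  (X=1, U=0, Y=2, Z=1, W=2) weight 24/3025
  (X=1, U=0, Y=2, Z=1, W=3) weight 24/3025
Group by Y:
  weight(Y=1) = 72/3025
  weight(Y=2) = 48/3025
Total weight = 72/3025 + 48/3025 = 24/605
P(Y=1 | obs) = 72/3025 / 24/605 = 3/5
P(Y=2 | obs) = 48/3025 / 24/605 = 2/5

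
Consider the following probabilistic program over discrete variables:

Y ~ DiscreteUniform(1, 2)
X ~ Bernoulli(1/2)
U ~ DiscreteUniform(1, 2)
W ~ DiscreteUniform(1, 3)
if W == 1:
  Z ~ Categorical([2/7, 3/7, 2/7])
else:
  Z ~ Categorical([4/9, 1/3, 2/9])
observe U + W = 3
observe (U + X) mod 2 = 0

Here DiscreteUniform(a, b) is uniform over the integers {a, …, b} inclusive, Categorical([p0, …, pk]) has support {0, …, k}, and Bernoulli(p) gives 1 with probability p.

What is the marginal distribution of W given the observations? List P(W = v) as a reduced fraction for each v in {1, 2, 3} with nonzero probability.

Enumerate traces; 12 have nonzero weight after conditioning:
  (Y=1, X=0, U=2, W=1, Z=0) weight 1/84
  (Y=1, X=0, U=2, W=1, Z=1) weight 1/56
  (Y=1, X=0, U=2, W=1, Z=2) weight 1/84
  (Y=1, X=1, U=1, W=2, Z=0) weight 1/54
  (Y=1, X=1, U=1, W=2, Z=1) weight 1/72
  (Y=1, X=1, U=1, W=2, Z=2) weight 1/108
  (Y=2, X=0, U=2, W=1, Z=0) weight 1/84
  (Y=2, X=0, U=2, W=1, Z=1) weight 1/56
  … 4 more
Group by W:
  weight(W=1) = 1/12
  weight(W=2) = 1/12
Total weight = 1/12 + 1/12 = 1/6
P(W=1 | obs) = 1/12 / 1/6 = 1/2
P(W=2 | obs) = 1/12 / 1/6 = 1/2

P(W=1) = 1/2, P(W=2) = 1/2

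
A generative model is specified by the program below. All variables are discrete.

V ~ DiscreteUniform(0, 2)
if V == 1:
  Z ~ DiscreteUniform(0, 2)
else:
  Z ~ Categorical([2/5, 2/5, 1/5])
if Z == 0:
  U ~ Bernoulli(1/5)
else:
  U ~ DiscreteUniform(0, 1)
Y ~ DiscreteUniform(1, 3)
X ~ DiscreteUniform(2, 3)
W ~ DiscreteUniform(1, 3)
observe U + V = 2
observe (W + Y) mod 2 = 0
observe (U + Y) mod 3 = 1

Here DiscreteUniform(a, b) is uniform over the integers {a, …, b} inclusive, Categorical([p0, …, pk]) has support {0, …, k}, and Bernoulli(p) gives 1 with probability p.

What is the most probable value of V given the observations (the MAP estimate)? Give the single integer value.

Enumerate traces; 24 have nonzero weight after conditioning:
  (V=1, Z=0, U=1, Y=3, X=2, W=1) weight 1/810
  (V=1, Z=0, U=1, Y=3, X=2, W=3) weight 1/810
  (V=1, Z=0, U=1, Y=3, X=3, W=1) weight 1/810
  (V=1, Z=0, U=1, Y=3, X=3, W=3) weight 1/810
  (V=1, Z=1, U=1, Y=3, X=2, W=1) weight 1/324
  (V=1, Z=1, U=1, Y=3, X=2, W=3) weight 1/324
  (V=1, Z=1, U=1, Y=3, X=3, W=1) weight 1/324
  (V=1, Z=1, U=1, Y=3, X=3, W=3) weight 1/324
  (V=2, Z=0, U=0, Y=1, X=2, W=1) weight 4/675
  … 15 more
Group by V:
  weight(V=1) = 4/135
  weight(V=2) = 31/675
Total weight = 4/135 + 31/675 = 17/225
P(V=1 | obs) = 4/135 / 17/225 = 20/51
P(V=2 | obs) = 31/675 / 17/225 = 31/51
argmax = 2

argmax_v P(V = v | obs) = 2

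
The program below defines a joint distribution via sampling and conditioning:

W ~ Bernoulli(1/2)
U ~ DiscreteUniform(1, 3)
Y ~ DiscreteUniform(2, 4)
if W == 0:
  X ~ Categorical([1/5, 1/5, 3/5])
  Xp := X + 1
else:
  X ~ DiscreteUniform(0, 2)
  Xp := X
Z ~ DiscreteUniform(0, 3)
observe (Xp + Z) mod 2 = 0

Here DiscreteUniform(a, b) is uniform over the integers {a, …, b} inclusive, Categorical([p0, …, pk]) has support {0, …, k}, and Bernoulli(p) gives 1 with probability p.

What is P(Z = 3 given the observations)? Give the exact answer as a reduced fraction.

P(Z = 3 | obs) = 17/60

Enumerate traces; 108 have nonzero weight after conditioning:
  (W=0, U=1, Y=2, X=0, Z=1) weight 1/360
  (W=0, U=1, Y=2, X=0, Z=3) weight 1/360
  (W=0, U=1, Y=2, X=1, Z=0) weight 1/360
  (W=0, U=1, Y=2, X=1, Z=2) weight 1/360
  (W=0, U=1, Y=2, X=2, Z=1) weight 1/120
  (W=0, U=1, Y=2, X=2, Z=3) weight 1/120
  (W=0, U=1, Y=3, X=0, Z=1) weight 1/360
  (W=0, U=1, Y=3, X=0, Z=3) weight 1/360
  … 100 more
Group by Z:
  weight(Z=0) = 13/120
  weight(Z=1) = 17/120
  weight(Z=2) = 13/120
  weight(Z=3) = 17/120
Total weight = 13/120 + 17/120 + 13/120 + 17/120 = 1/2
P(Z=0 | obs) = 13/120 / 1/2 = 13/60
P(Z=1 | obs) = 17/120 / 1/2 = 17/60
P(Z=2 | obs) = 13/120 / 1/2 = 13/60
P(Z=3 | obs) = 17/120 / 1/2 = 17/60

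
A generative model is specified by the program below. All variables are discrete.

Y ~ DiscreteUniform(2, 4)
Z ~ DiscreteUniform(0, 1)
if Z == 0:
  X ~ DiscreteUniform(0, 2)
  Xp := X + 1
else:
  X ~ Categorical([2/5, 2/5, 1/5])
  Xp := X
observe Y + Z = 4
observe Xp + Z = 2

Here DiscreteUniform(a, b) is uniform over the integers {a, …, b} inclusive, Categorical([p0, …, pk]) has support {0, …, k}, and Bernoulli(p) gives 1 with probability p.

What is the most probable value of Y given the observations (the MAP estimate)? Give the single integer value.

argmax_v P(Y = v | obs) = 3

Enumerate traces; 2 have nonzero weight after conditioning:
  (Y=3, Z=1, X=1) weight 1/15
  (Y=4, Z=0, X=1) weight 1/18
Group by Y:
  weight(Y=3) = 1/15
  weight(Y=4) = 1/18
Total weight = 1/15 + 1/18 = 11/90
P(Y=3 | obs) = 1/15 / 11/90 = 6/11
P(Y=4 | obs) = 1/18 / 11/90 = 5/11
argmax = 3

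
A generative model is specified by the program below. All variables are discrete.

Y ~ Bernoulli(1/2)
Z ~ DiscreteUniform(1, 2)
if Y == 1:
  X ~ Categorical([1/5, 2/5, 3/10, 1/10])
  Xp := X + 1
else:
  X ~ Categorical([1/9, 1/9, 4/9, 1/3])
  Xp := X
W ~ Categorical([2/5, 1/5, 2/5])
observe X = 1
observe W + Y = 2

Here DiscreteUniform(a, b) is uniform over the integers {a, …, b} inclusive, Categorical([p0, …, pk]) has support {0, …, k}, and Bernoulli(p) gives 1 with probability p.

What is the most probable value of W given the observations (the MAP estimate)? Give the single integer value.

argmax_v P(W = v | obs) = 1

Enumerate traces; 4 have nonzero weight after conditioning:
  (Y=0, Z=1, X=1, W=2) weight 1/90
  (Y=0, Z=2, X=1, W=2) weight 1/90
  (Y=1, Z=1, X=1, W=1) weight 1/50
  (Y=1, Z=2, X=1, W=1) weight 1/50
Group by W:
  weight(W=1) = 1/25
  weight(W=2) = 1/45
Total weight = 1/25 + 1/45 = 14/225
P(W=1 | obs) = 1/25 / 14/225 = 9/14
P(W=2 | obs) = 1/45 / 14/225 = 5/14
argmax = 1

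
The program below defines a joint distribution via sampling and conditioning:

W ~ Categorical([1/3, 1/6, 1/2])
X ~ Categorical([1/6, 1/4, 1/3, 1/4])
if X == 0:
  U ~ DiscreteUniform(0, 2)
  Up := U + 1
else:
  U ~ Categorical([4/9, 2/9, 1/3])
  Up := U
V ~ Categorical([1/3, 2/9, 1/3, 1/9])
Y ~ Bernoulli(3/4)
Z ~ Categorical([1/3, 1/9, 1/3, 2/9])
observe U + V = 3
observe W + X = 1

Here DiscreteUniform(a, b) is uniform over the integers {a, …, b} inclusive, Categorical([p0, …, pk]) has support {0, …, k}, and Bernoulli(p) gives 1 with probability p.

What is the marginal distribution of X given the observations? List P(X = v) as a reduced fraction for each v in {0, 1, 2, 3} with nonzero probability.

P(X=0) = 3/11, P(X=1) = 8/11

Enumerate traces; 48 have nonzero weight after conditioning:
  (W=0, X=1, U=0, V=3, Y=0, Z=0) weight 1/2916
  (W=0, X=1, U=0, V=3, Y=0, Z=1) weight 1/8748
  (W=0, X=1, U=0, V=3, Y=0, Z=2) weight 1/2916
  (W=0, X=1, U=0, V=3, Y=0, Z=3) weight 1/4374
  (W=0, X=1, U=0, V=3, Y=1, Z=0) weight 1/972
  (W=0, X=1, U=0, V=3, Y=1, Z=1) weight 1/2916
  (W=0, X=1, U=0, V=3, Y=1, Z=2) weight 1/972
  (W=0, X=1, U=0, V=3, Y=1, Z=3) weight 1/1458
  (W=1, X=0, U=0, V=3, Y=0, Z=0) weight 1/11664
  … 39 more
Group by X:
  weight(X=0) = 1/162
  weight(X=1) = 4/243
Total weight = 1/162 + 4/243 = 11/486
P(X=0 | obs) = 1/162 / 11/486 = 3/11
P(X=1 | obs) = 4/243 / 11/486 = 8/11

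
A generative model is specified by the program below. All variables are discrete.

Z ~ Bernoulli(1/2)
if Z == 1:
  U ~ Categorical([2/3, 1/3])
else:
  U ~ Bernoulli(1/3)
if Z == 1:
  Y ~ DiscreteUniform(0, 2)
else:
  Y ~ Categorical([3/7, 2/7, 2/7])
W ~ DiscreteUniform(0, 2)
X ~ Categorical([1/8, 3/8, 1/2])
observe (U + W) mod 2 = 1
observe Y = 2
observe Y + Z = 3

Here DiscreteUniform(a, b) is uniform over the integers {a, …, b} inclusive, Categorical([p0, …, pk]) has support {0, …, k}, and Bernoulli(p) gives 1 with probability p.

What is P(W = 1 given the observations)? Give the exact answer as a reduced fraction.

Enumerate traces; 9 have nonzero weight after conditioning:
  (Z=1, U=0, Y=2, W=1, X=0) weight 1/216
  (Z=1, U=0, Y=2, W=1, X=1) weight 1/72
  (Z=1, U=0, Y=2, W=1, X=2) weight 1/54
  (Z=1, U=1, Y=2, W=0, X=0) weight 1/432
  (Z=1, U=1, Y=2, W=0, X=1) weight 1/144
  (Z=1, U=1, Y=2, W=0, X=2) weight 1/108
  (Z=1, U=1, Y=2, W=2, X=0) weight 1/432
  (Z=1, U=1, Y=2, W=2, X=1) weight 1/144
  … 1 more
Group by W:
  weight(W=0) = 1/54
  weight(W=1) = 1/27
  weight(W=2) = 1/54
Total weight = 1/54 + 1/27 + 1/54 = 2/27
P(W=0 | obs) = 1/54 / 2/27 = 1/4
P(W=1 | obs) = 1/27 / 2/27 = 1/2
P(W=2 | obs) = 1/54 / 2/27 = 1/4

P(W = 1 | obs) = 1/2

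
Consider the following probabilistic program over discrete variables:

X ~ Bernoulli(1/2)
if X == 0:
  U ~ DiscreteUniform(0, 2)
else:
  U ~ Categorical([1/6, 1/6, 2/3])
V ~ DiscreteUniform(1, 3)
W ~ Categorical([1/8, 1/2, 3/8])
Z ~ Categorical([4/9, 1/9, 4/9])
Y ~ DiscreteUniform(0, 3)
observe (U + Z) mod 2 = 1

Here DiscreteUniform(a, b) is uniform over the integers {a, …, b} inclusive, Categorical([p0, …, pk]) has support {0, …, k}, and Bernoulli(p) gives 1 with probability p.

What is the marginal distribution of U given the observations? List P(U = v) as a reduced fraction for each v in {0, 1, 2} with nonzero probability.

Enumerate traces; 288 have nonzero weight after conditioning:
  (X=0, U=0, V=1, W=0, Z=1, Y=0) weight 1/5184
  (X=0, U=0, V=1, W=0, Z=1, Y=1) weight 1/5184
  (X=0, U=0, V=1, W=0, Z=1, Y=2) weight 1/5184
  (X=0, U=0, V=1, W=0, Z=1, Y=3) weight 1/5184
  (X=0, U=0, V=1, W=1, Z=1, Y=0) weight 1/1296
  (X=0, U=0, V=1, W=1, Z=1, Y=1) weight 1/1296
  (X=0, U=0, V=1, W=1, Z=1, Y=2) weight 1/1296
  (X=0, U=0, V=1, W=1, Z=1, Y=3) weight 1/1296
  (X=0, U=1, V=1, W=0, Z=0, Y=0) weight 1/1296
  (X=0, U=2, V=1, W=0, Z=1, Y=0) weight 1/5184
  … 278 more
Group by U:
  weight(U=0) = 1/36
  weight(U=1) = 2/9
  weight(U=2) = 1/18
Total weight = 1/36 + 2/9 + 1/18 = 11/36
P(U=0 | obs) = 1/36 / 11/36 = 1/11
P(U=1 | obs) = 2/9 / 11/36 = 8/11
P(U=2 | obs) = 1/18 / 11/36 = 2/11

P(U=0) = 1/11, P(U=1) = 8/11, P(U=2) = 2/11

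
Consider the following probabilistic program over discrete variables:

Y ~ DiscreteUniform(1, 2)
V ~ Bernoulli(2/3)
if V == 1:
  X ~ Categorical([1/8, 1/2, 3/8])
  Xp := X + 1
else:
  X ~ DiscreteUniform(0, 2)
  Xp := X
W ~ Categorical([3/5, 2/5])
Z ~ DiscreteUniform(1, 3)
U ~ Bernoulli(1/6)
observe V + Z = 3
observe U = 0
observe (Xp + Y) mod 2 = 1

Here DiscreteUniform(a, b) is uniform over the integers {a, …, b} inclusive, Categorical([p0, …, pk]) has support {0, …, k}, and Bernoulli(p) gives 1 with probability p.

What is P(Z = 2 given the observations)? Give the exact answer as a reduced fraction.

P(Z = 2 | obs) = 2/3

Enumerate traces; 12 have nonzero weight after conditioning:
  (Y=1, V=0, X=0, W=0, Z=3, U=0) weight 1/108
  (Y=1, V=0, X=0, W=1, Z=3, U=0) weight 1/162
  (Y=1, V=0, X=2, W=0, Z=3, U=0) weight 1/108
  (Y=1, V=0, X=2, W=1, Z=3, U=0) weight 1/162
  (Y=1, V=1, X=1, W=0, Z=2, U=0) weight 1/36
  (Y=1, V=1, X=1, W=1, Z=2, U=0) weight 1/54
  (Y=2, V=0, X=1, W=0, Z=3, U=0) weight 1/108
  (Y=2, V=0, X=1, W=1, Z=3, U=0) weight 1/162
  … 4 more
Group by Z:
  weight(Z=2) = 5/54
  weight(Z=3) = 5/108
Total weight = 5/54 + 5/108 = 5/36
P(Z=2 | obs) = 5/54 / 5/36 = 2/3
P(Z=3 | obs) = 5/108 / 5/36 = 1/3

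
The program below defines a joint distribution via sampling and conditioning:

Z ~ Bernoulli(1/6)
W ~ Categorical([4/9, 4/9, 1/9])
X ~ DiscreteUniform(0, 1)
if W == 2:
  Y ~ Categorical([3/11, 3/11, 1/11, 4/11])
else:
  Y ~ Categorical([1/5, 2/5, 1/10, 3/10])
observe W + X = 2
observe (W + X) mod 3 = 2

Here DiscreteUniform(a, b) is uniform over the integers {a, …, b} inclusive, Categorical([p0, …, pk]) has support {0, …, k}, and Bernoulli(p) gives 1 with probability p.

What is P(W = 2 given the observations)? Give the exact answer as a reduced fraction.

P(W = 2 | obs) = 1/5

Enumerate traces; 16 have nonzero weight after conditioning:
  (Z=0, W=1, X=1, Y=0) weight 1/27
  (Z=0, W=1, X=1, Y=1) weight 2/27
  (Z=0, W=1, X=1, Y=2) weight 1/54
  (Z=0, W=1, X=1, Y=3) weight 1/18
  (Z=0, W=2, X=0, Y=0) weight 5/396
  (Z=0, W=2, X=0, Y=1) weight 5/396
  (Z=0, W=2, X=0, Y=2) weight 5/1188
  (Z=0, W=2, X=0, Y=3) weight 5/297
  … 8 more
Group by W:
  weight(W=1) = 2/9
  weight(W=2) = 1/18
Total weight = 2/9 + 1/18 = 5/18
P(W=1 | obs) = 2/9 / 5/18 = 4/5
P(W=2 | obs) = 1/18 / 5/18 = 1/5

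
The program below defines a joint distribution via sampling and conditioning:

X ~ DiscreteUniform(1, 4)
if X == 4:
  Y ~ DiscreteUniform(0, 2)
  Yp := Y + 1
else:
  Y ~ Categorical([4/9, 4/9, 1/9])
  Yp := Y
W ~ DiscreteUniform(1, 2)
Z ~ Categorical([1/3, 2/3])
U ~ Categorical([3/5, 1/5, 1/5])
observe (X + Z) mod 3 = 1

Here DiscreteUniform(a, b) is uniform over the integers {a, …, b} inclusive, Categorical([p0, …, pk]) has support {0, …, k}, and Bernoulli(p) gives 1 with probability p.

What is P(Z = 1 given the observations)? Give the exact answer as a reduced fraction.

Enumerate traces; 54 have nonzero weight after conditioning:
  (X=1, Y=0, W=1, Z=0, U=0) weight 1/90
  (X=1, Y=0, W=1, Z=0, U=1) weight 1/270
  (X=1, Y=0, W=1, Z=0, U=2) weight 1/270
  (X=1, Y=0, W=2, Z=0, U=0) weight 1/90
  (X=1, Y=0, W=2, Z=0, U=1) weight 1/270
  (X=1, Y=0, W=2, Z=0, U=2) weight 1/270
  (X=1, Y=1, W=1, Z=0, U=0) weight 1/90
  (X=1, Y=1, W=1, Z=0, U=1) weight 1/270
  (X=3, Y=0, W=1, Z=1, U=0) weight 1/45
  … 45 more
Group by Z:
  weight(Z=0) = 1/6
  weight(Z=1) = 1/6
Total weight = 1/6 + 1/6 = 1/3
P(Z=0 | obs) = 1/6 / 1/3 = 1/2
P(Z=1 | obs) = 1/6 / 1/3 = 1/2

P(Z = 1 | obs) = 1/2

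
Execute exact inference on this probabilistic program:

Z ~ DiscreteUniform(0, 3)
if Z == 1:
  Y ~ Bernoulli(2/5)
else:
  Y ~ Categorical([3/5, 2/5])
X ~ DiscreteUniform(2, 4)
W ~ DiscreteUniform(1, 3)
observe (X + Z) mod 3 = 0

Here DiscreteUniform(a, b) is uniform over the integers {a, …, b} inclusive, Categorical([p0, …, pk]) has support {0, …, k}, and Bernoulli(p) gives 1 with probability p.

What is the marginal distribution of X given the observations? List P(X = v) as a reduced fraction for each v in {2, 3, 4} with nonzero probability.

Enumerate traces; 24 have nonzero weight after conditioning:
  (Z=0, Y=0, X=3, W=1) weight 1/60
  (Z=0, Y=0, X=3, W=2) weight 1/60
  (Z=0, Y=0, X=3, W=3) weight 1/60
  (Z=0, Y=1, X=3, W=1) weight 1/90
  (Z=0, Y=1, X=3, W=2) weight 1/90
  (Z=0, Y=1, X=3, W=3) weight 1/90
  (Z=1, Y=0, X=2, W=1) weight 1/60
  (Z=1, Y=0, X=2, W=2) weight 1/60
  (Z=2, Y=0, X=4, W=1) weight 1/60
  … 15 more
Group by X:
  weight(X=2) = 1/12
  weight(X=3) = 1/6
  weight(X=4) = 1/12
Total weight = 1/12 + 1/6 + 1/12 = 1/3
P(X=2 | obs) = 1/12 / 1/3 = 1/4
P(X=3 | obs) = 1/6 / 1/3 = 1/2
P(X=4 | obs) = 1/12 / 1/3 = 1/4

P(X=2) = 1/4, P(X=3) = 1/2, P(X=4) = 1/4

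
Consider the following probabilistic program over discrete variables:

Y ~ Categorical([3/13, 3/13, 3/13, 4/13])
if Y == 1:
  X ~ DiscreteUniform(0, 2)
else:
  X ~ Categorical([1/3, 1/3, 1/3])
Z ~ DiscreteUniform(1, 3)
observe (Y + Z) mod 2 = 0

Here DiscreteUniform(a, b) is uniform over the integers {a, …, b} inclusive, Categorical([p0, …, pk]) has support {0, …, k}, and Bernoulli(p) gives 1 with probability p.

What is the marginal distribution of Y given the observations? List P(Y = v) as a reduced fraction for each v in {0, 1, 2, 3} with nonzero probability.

Enumerate traces; 18 have nonzero weight after conditioning:
  (Y=0, X=0, Z=2) weight 1/39
  (Y=0, X=1, Z=2) weight 1/39
  (Y=0, X=2, Z=2) weight 1/39
  (Y=1, X=0, Z=1) weight 1/39
  (Y=1, X=0, Z=3) weight 1/39
  (Y=1, X=1, Z=1) weight 1/39
  (Y=1, X=1, Z=3) weight 1/39
  (Y=1, X=2, Z=1) weight 1/39
  (Y=2, X=0, Z=2) weight 1/39
  (Y=3, X=0, Z=1) weight 4/117
  … 8 more
Group by Y:
  weight(Y=0) = 1/13
  weight(Y=1) = 2/13
  weight(Y=2) = 1/13
  weight(Y=3) = 8/39
Total weight = 1/13 + 2/13 + 1/13 + 8/39 = 20/39
P(Y=0 | obs) = 1/13 / 20/39 = 3/20
P(Y=1 | obs) = 2/13 / 20/39 = 3/10
P(Y=2 | obs) = 1/13 / 20/39 = 3/20
P(Y=3 | obs) = 8/39 / 20/39 = 2/5

P(Y=0) = 3/20, P(Y=1) = 3/10, P(Y=2) = 3/20, P(Y=3) = 2/5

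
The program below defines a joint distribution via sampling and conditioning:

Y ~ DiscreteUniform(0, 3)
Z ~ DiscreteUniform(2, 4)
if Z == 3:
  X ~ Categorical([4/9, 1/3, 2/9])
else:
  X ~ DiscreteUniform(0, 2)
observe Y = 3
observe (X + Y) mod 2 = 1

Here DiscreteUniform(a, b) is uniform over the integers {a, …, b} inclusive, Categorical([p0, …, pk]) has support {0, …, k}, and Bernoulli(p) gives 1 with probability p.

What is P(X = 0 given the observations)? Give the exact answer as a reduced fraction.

P(X = 0 | obs) = 5/9

Enumerate traces; 6 have nonzero weight after conditioning:
  (Y=3, Z=2, X=0) weight 1/36
  (Y=3, Z=2, X=2) weight 1/36
  (Y=3, Z=3, X=0) weight 1/27
  (Y=3, Z=3, X=2) weight 1/54
  (Y=3, Z=4, X=0) weight 1/36
  (Y=3, Z=4, X=2) weight 1/36
Group by X:
  weight(X=0) = 5/54
  weight(X=2) = 2/27
Total weight = 5/54 + 2/27 = 1/6
P(X=0 | obs) = 5/54 / 1/6 = 5/9
P(X=2 | obs) = 2/27 / 1/6 = 4/9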